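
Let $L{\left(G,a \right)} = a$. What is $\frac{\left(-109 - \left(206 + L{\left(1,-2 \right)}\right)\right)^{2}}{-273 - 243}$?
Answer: $- \frac{97969}{516} \approx -189.86$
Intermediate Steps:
$\frac{\left(-109 - \left(206 + L{\left(1,-2 \right)}\right)\right)^{2}}{-273 - 243} = \frac{\left(-109 - 204\right)^{2}}{-273 - 243} = \frac{\left(-109 + \left(-206 + 2\right)\right)^{2}}{-273 - 243} = \frac{\left(-109 - 204\right)^{2}}{-516} = \left(-313\right)^{2} \left(- \frac{1}{516}\right) = 97969 \left(- \frac{1}{516}\right) = - \frac{97969}{516}$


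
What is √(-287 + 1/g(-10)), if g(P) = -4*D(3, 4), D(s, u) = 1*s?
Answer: I*√10335/6 ≈ 16.944*I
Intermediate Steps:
D(s, u) = s
g(P) = -12 (g(P) = -4*3 = -12)
√(-287 + 1/g(-10)) = √(-287 + 1/(-12)) = √(-287 - 1/12) = √(-3445/12) = I*√10335/6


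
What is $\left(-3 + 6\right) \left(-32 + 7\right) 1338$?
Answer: $-100350$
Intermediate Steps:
$\left(-3 + 6\right) \left(-32 + 7\right) 1338 = 3 \left(-25\right) 1338 = \left(-75\right) 1338 = -100350$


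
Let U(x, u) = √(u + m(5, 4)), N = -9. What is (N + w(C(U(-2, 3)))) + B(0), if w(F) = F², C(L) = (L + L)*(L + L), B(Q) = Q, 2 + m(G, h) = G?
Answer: 567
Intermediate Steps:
m(G, h) = -2 + G
U(x, u) = √(3 + u) (U(x, u) = √(u + (-2 + 5)) = √(u + 3) = √(3 + u))
C(L) = 4*L² (C(L) = (2*L)*(2*L) = 4*L²)
(N + w(C(U(-2, 3)))) + B(0) = (-9 + (4*(√(3 + 3))²)²) + 0 = (-9 + (4*(√6)²)²) + 0 = (-9 + (4*6)²) + 0 = (-9 + 24²) + 0 = (-9 + 576) + 0 = 567 + 0 = 567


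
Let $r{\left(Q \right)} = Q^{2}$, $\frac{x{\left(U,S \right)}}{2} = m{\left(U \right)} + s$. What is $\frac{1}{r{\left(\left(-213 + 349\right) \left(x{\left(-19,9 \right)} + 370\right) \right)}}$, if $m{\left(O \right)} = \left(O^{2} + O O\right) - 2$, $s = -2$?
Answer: $\frac{1}{60327219456} \approx 1.6576 \cdot 10^{-11}$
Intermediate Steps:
$m{\left(O \right)} = -2 + 2 O^{2}$ ($m{\left(O \right)} = \left(O^{2} + O^{2}\right) - 2 = 2 O^{2} - 2 = -2 + 2 O^{2}$)
$x{\left(U,S \right)} = -8 + 4 U^{2}$ ($x{\left(U,S \right)} = 2 \left(\left(-2 + 2 U^{2}\right) - 2\right) = 2 \left(-4 + 2 U^{2}\right) = -8 + 4 U^{2}$)
$\frac{1}{r{\left(\left(-213 + 349\right) \left(x{\left(-19,9 \right)} + 370\right) \right)}} = \frac{1}{\left(\left(-213 + 349\right) \left(\left(-8 + 4 \left(-19\right)^{2}\right) + 370\right)\right)^{2}} = \frac{1}{\left(136 \left(\left(-8 + 4 \cdot 361\right) + 370\right)\right)^{2}} = \frac{1}{\left(136 \left(\left(-8 + 1444\right) + 370\right)\right)^{2}} = \frac{1}{\left(136 \left(1436 + 370\right)\right)^{2}} = \frac{1}{\left(136 \cdot 1806\right)^{2}} = \frac{1}{245616^{2}} = \frac{1}{60327219456}$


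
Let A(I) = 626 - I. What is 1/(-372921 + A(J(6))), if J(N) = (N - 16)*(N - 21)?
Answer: -1/372445 ≈ -2.6850e-6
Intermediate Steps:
J(N) = (-21 + N)*(-16 + N) (J(N) = (-16 + N)*(-21 + N) = (-21 + N)*(-16 + N))
1/(-372921 + A(J(6))) = 1/(-372921 + (626 - (336 + 6² - 37*6))) = 1/(-372921 + (626 - (336 + 36 - 222))) = 1/(-372921 + (626 - 1*150)) = 1/(-372921 + (626 - 150)) = 1/(-372921 + 476) = 1/(-372445) = -1/372445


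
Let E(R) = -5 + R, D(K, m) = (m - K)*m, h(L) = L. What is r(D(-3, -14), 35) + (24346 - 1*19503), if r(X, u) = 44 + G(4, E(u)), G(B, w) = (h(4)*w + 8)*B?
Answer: 5399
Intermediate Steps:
D(K, m) = m*(m - K)
G(B, w) = B*(8 + 4*w) (G(B, w) = (4*w + 8)*B = (8 + 4*w)*B = B*(8 + 4*w))
r(X, u) = -4 + 16*u (r(X, u) = 44 + 4*4*(2 + (-5 + u)) = 44 + 4*4*(-3 + u) = 44 + (-48 + 16*u) = -4 + 16*u)
r(D(-3, -14), 35) + (24346 - 1*19503) = (-4 + 16*35) + (24346 - 1*19503) = (-4 + 560) + (24346 - 19503) = 556 + 4843 = 5399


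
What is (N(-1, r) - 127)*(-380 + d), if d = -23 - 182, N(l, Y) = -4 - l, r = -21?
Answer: 76050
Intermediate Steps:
d = -205
(N(-1, r) - 127)*(-380 + d) = ((-4 - 1*(-1)) - 127)*(-380 - 205) = ((-4 + 1) - 127)*(-585) = (-3 - 127)*(-585) = -130*(-585) = 76050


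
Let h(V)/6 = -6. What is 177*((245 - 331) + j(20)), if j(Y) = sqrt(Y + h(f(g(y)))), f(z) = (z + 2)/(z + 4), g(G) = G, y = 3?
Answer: -15222 + 708*I ≈ -15222.0 + 708.0*I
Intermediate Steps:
f(z) = (2 + z)/(4 + z)
h(V) = -36 (h(V) = 6*(-6) = -36)
j(Y) = sqrt(-36 + Y) (j(Y) = sqrt(Y - 36) = sqrt(-36 + Y))
177*((245 - 331) + j(20)) = 177*((245 - 331) + sqrt(-36 + 20)) = 177*(-86 + sqrt(-16)) = 177*(-86 + 4*I) = -15222 + 708*I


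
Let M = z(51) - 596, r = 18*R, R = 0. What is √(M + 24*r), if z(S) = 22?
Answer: I*√574 ≈ 23.958*I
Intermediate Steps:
r = 0 (r = 18*0 = 0)
M = -574 (M = 22 - 596 = -574)
√(M + 24*r) = √(-574 + 24*0) = √(-574 + 0) = √(-574) = I*√574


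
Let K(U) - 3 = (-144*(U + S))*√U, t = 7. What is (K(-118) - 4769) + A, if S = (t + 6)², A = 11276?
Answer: 6510 - 7344*I*√118 ≈ 6510.0 - 79776.0*I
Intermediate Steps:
S = 169 (S = (7 + 6)² = 13² = 169)
K(U) = 3 + √U*(-24336 - 144*U) (K(U) = 3 + (-144*(U + 169))*√U = 3 + (-144*(169 + U))*√U = 3 + (-24336 - 144*U)*√U = 3 + √U*(-24336 - 144*U))
(K(-118) - 4769) + A = ((3 - 24336*I*√118 - (-16992)*I*√118) - 4769) + 11276 = ((3 - 24336*I*√118 + 16992*I*√118) - 4769) + 11276 = ((3 - 7344*I*√118) - 4769) + 11276 = (-4766 - 7344*I*√118) + 11276 = 6510 - 7344*I*√118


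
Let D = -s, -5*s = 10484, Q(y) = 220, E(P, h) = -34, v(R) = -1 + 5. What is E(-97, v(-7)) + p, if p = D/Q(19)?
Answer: -6729/275 ≈ -24.469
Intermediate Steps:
v(R) = 4
s = -10484/5 (s = -⅕*10484 = -10484/5 ≈ -2096.8)
D = 10484/5 (D = -1*(-10484/5) = 10484/5 ≈ 2096.8)
p = 2621/275 (p = (10484/5)/220 = (10484/5)*(1/220) = 2621/275 ≈ 9.5309)
E(-97, v(-7)) + p = -34 + 2621/275 = -6729/275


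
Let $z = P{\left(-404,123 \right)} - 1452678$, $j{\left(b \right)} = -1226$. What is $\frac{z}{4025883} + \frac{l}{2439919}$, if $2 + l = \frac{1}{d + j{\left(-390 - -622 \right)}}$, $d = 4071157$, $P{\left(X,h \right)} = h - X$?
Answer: $- \frac{14420330714281564202}{39978233908390170087} \approx -0.3607$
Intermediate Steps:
$z = -1452151$ ($z = \left(123 - -404\right) - 1452678 = \left(123 + 404\right) - 1452678 = 527 - 1452678 = -1452151$)
$l = - \frac{8139861}{4069931}$ ($l = -2 + \frac{1}{4071157 - 1226} = -2 + \frac{1}{4069931} = - \frac{8139861}{4069931} \approx -2.0$)
$\frac{z}{4025883} + \frac{l}{2439919} = - \frac{1452151}{4025883} - \frac{8139861}{4069931 \cdot 2439919} = \left(-1452151\right) \frac{1}{4025883} - \frac{8139861}{9930301975589} = - \frac{1452151}{4025883} - \frac{8139861}{9930301975589} = - \frac{14420330714281564202}{39978233908390170087}$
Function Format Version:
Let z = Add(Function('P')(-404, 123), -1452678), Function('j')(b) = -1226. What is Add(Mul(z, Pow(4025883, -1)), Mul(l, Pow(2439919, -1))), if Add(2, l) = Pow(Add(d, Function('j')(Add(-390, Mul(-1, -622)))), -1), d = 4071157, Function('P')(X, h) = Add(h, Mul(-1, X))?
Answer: Rational(-14420330714281564202, 39978233908390170087) ≈ -0.36070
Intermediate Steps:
z = -1452151 (z = Add(Add(123, Mul(-1, -404)), -1452678) = Add(Add(123, 404), -1452678) = Add(527, -1452678) = -1452151)
l = Rational(-8139861, 4069931) (l = Add(-2, Pow(Add(4071157, -1226), -1)) = Add(-2, Pow(4069931, -1)) = Add(-2, Rational(1, 4069931)) = Rational(-8139861, 4069931) ≈ -2.0000)
Add(Mul(z, Pow(4025883, -1)), Mul(l, Pow(2439919, -1))) = Add(Mul(-1452151, Pow(4025883, -1)), Mul(Rational(-8139861, 4069931), Pow(2439919, -1))) = Add(Mul(-1452151, Rational(1, 4025883)), Mul(Rational(-8139861, 4069931), Rational(1, 2439919))) = Add(Rational(-1452151, 4025883), Rational(-8139861, 9930301975589)) = Rational(-14420330714281564202, 39978233908390170087)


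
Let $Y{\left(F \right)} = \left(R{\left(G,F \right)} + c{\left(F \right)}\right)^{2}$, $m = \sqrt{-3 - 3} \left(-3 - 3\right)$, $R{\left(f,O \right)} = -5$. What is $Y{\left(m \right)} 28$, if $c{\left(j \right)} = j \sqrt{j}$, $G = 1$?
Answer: $28 \left(5 - 36 \sqrt[4]{6} \left(- i\right)^{\frac{3}{2}}\right)^{2} \approx 11855.0 + 1.0004 \cdot 10^{5} i$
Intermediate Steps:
$c{\left(j \right)} = j^{\frac{3}{2}}$
$m = - 6 i \sqrt{6}$ ($m = \sqrt{-6} \left(-6\right) = i \sqrt{6} \left(-6\right) = - 6 i \sqrt{6} \approx - 14.697 i$)
$Y{\left(F \right)} = \left(-5 + F^{\frac{3}{2}}\right)^{2}$
$Y{\left(m \right)} 28 = \left(-5 + \left(- 6 i \sqrt{6}\right)^{\frac{3}{2}}\right)^{2} \cdot 28 = \left(-5 + 36 \sqrt[4]{6} \left(- i\right)^{\frac{3}{2}}\right)^{2} \cdot 28 = 28 \left(-5 + 36 \sqrt[4]{6} \left(- i\right)^{\frac{3}{2}}\right)^{2}$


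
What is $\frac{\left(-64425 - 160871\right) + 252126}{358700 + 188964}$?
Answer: $\frac{13415}{273832} \approx 0.04899$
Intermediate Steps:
$\frac{\left(-64425 - 160871\right) + 252126}{358700 + 188964} = \frac{-225296 + 252126}{547664} = 26830 \cdot \frac{1}{547664} = \frac{13415}{273832}$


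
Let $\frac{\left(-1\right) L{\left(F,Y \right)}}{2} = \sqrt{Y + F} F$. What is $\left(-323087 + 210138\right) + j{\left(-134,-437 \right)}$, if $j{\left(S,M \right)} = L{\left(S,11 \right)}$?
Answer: $-112949 + 268 i \sqrt{123} \approx -1.1295 \cdot 10^{5} + 2972.3 i$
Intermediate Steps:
$L{\left(F,Y \right)} = - 2 F \sqrt{F + Y}$ ($L{\left(F,Y \right)} = - 2 \sqrt{Y + F} F = - 2 \sqrt{F + Y} F = - 2 F \sqrt{F + Y}$)
$j{\left(S,M \right)} = - 2 S \sqrt{11 + S}$ ($j{\left(S,M \right)} = - 2 S \sqrt{S + 11} = - 2 S \sqrt{11 + S}$)
$\left(-323087 + 210138\right) + j{\left(-134,-437 \right)} = \left(-323087 + 210138\right) - - 268 \sqrt{11 - 134} = -112949 - - 268 \sqrt{-123} = -112949 - - 268 i \sqrt{123} = -112949 + 268 i \sqrt{123}$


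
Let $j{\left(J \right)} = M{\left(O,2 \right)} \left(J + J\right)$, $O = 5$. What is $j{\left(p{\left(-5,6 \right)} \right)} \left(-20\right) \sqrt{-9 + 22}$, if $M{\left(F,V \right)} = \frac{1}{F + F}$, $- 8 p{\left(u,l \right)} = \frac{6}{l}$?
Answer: $\frac{\sqrt{13}}{2} \approx 1.8028$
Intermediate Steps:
$p{\left(u,l \right)} = - \frac{3}{4 l}$ ($p{\left(u,l \right)} = - \frac{6 \frac{1}{l}}{8} = - \frac{3}{4 l}$)
$M{\left(F,V \right)} = \frac{1}{2 F}$
$j{\left(J \right)} = \frac{J}{5}$ ($j{\left(J \right)} = \frac{1}{2 \cdot 5} \left(J + J\right) = \frac{1}{2} \cdot \frac{1}{5} \cdot 2 J = \frac{2 J}{10} = \frac{J}{5}$)
$j{\left(p{\left(-5,6 \right)} \right)} \left(-20\right) \sqrt{-9 + 22} = \frac{\left(- \frac{3}{4}\right) \frac{1}{6}}{5} \left(-20\right) \sqrt{-9 + 22} = \frac{\left(- \frac{3}{4}\right) \frac{1}{6}}{5} \left(-20\right) \sqrt{13} = \frac{1}{5} \left(- \frac{1}{8}\right) \left(-20\right) \sqrt{13} = \left(- \frac{1}{40}\right) \left(-20\right) \sqrt{13} = \frac{\sqrt{13}}{2}$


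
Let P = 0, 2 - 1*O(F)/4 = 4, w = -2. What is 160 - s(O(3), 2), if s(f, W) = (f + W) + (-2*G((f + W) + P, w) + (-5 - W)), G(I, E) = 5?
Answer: 183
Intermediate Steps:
O(F) = -8 (O(F) = 8 - 4*4 = 8 - 16 = -8)
s(f, W) = -15 + f (s(f, W) = (f + W) + (-2*5 + (-5 - W)) = (W + f) + (-10 + (-5 - W)) = (W + f) + (-15 - W) = -15 + f)
160 - s(O(3), 2) = 160 - (-15 - 8) = 160 - 1*(-23) = 160 + 23 = 183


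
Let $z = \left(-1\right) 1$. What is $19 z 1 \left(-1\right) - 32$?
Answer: $-13$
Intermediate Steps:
$z = -1$
$19 z 1 \left(-1\right) - 32 = 19 \left(-1\right) 1 \left(-1\right) - 32 = 19 \left(\left(-1\right) \left(-1\right)\right) - 32 = 19 \cdot 1 - 32 = 19 - 32 = -13$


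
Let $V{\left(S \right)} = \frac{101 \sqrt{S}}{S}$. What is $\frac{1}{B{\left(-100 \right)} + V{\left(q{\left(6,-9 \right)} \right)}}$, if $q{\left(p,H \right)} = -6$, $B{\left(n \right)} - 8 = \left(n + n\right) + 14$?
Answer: $- \frac{1068}{200305} + \frac{101 i \sqrt{6}}{200305} \approx -0.0053319 + 0.0012351 i$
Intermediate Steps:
$B{\left(n \right)} = 22 + 2 n$ ($B{\left(n \right)} = 8 + \left(\left(n + n\right) + 14\right) = 8 + \left(2 n + 14\right) = 8 + \left(14 + 2 n\right) = 22 + 2 n$)
$V{\left(S \right)} = \frac{101}{\sqrt{S}}$
$\frac{1}{B{\left(-100 \right)} + V{\left(q{\left(6,-9 \right)} \right)}} = \frac{1}{\left(22 + 2 \left(-100\right)\right) + \frac{101}{i \sqrt{6}}} = \frac{1}{\left(22 - 200\right) + 101 \left(- \frac{i \sqrt{6}}{6}\right)} = \frac{1}{-178 - \frac{101 i \sqrt{6}}{6}}$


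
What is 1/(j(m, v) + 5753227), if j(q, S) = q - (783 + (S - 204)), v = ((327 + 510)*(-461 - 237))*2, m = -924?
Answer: 1/6920176 ≈ 1.4451e-7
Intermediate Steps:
v = -1168452 (v = (837*(-698))*2 = -584226*2 = -1168452)
j(q, S) = -579 + q - S (j(q, S) = q - (783 + (-204 + S)) = q - (579 + S) = q + (-579 - S) = -579 + q - S)
1/(j(m, v) + 5753227) = 1/((-579 - 924 - 1*(-1168452)) + 5753227) = 1/((-579 - 924 + 1168452) + 5753227) = 1/(1166949 + 5753227) = 1/6920176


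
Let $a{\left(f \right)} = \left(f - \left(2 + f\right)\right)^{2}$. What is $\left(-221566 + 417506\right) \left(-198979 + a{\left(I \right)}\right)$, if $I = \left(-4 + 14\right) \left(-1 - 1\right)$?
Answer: $-38987161500$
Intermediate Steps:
$I = -20$ ($I = 10 \left(-1 - 1\right) = 10 \left(-2\right) = -20$)
$a{\left(f \right)} = 4$ ($a{\left(f \right)} = \left(-2\right)^{2} = 4$)
$\left(-221566 + 417506\right) \left(-198979 + a{\left(I \right)}\right) = \left(-221566 + 417506\right) \left(-198979 + 4\right) = 195940 \left(-198975\right) = -38987161500$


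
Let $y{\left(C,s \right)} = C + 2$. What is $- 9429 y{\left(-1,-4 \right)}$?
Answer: $-9429$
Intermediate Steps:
$y{\left(C,s \right)} = 2 + C$
$- 9429 y{\left(-1,-4 \right)} = - 9429 \left(2 - 1\right) = \left(-9429\right) 1 = -9429$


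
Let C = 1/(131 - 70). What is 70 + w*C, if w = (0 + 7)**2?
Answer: 4319/61 ≈ 70.803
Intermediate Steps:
C = 1/61 ≈ 0.016393
w = 49 (w = 7**2 = 49)
70 + w*C = 70 + 49*(1/61) = 70 + 49/61 = 4319/61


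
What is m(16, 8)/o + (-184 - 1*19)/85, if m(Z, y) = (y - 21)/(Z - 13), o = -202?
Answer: -121913/51510 ≈ -2.3668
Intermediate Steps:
m(Z, y) = (-21 + y)/(-13 + Z)
m(16, 8)/o + (-184 - 1*19)/85 = ((-21 + 8)/(-13 + 16))/(-202) + (-184 - 1*19)/85 = (-13/3)*(-1/202) + (-184 - 19)*(1/85) = ((1/3)*(-13))*(-1/202) - 203*1/85 = -13/3*(-1/202) - 203/85 = 13/606 - 203/85 = -121913/51510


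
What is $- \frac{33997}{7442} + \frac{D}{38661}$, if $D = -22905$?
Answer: $- \frac{494939009}{95905054} \approx -5.1607$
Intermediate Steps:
$- \frac{33997}{7442} + \frac{D}{38661} = - \frac{33997}{7442} - \frac{22905}{38661} = \left(-33997\right) \frac{1}{7442} - \frac{7635}{12887} = - \frac{33997}{7442} - \frac{7635}{12887} = - \frac{494939009}{95905054}$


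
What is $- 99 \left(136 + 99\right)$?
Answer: $-23265$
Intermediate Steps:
$- 99 \left(136 + 99\right) = \left(-99\right) 235 = -23265$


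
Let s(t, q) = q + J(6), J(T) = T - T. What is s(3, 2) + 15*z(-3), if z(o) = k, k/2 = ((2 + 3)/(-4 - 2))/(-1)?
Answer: 27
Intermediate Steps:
J(T) = 0
s(t, q) = q (s(t, q) = q + 0 = q)
k = 5/3 (k = 2*(((2 + 3)/(-4 - 2))/(-1)) = 2*((5/(-6))*(-1)) = 2*((5*(-⅙))*(-1)) = 2*(-⅚*(-1)) = 2*(⅚) = 5/3 ≈ 1.6667)
z(o) = 5/3
s(3, 2) + 15*z(-3) = 2 + 15*(5/3) = 2 + 25 = 27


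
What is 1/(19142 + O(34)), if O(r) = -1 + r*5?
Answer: 1/19311 ≈ 5.1784e-5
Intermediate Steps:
O(r) = -1 + 5*r
1/(19142 + O(34)) = 1/(19142 + (-1 + 5*34)) = 1/(19142 + (-1 + 170)) = 1/(19142 + 169) = 1/19311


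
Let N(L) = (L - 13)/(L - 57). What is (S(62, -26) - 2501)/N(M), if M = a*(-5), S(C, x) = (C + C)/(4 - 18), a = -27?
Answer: -685191/427 ≈ -1604.7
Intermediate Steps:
S(C, x) = -C/7 (S(C, x) = (2*C)/(-14) = (2*C)*(-1/14) = -C/7)
M = 135 (M = -27*(-5) = 135)
N(L) = (-13 + L)/(-57 + L)
(S(62, -26) - 2501)/N(M) = (-1/7*62 - 2501)/(((-13 + 135)/(-57 + 135))) = (-62/7 - 2501)/((122/78)) = -17569/(7*((1/78)*122)) = -17569/(7*61/39) = -17569/7*39/61 = -685191/427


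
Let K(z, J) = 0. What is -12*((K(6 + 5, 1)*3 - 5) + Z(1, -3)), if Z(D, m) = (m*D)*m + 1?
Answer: -60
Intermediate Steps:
Z(D, m) = 1 + D*m² (Z(D, m) = (D*m)*m + 1 = D*m² + 1 = 1 + D*m²)
-12*((K(6 + 5, 1)*3 - 5) + Z(1, -3)) = -12*((0*3 - 5) + (1 + 1*(-3)²)) = -12*((0 - 5) + (1 + 1*9)) = -12*(-5 + (1 + 9)) = -12*(-5 + 10) = -12*5 = -60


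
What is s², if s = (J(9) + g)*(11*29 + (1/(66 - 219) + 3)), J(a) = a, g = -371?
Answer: 318049059244900/23409 ≈ 1.3587e+10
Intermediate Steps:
s = -17833930/153 (s = (9 - 371)*(11*29 + (1/(66 - 219) + 3)) = -362*(319 + (1/(-153) + 3)) = -362*(319 + (-1/153 + 3)) = -362*(319 + 458/153) = -362*49265/153 = -17833930/153 ≈ -1.1656e+5)
s² = (-17833930/153)² = 318049059244900/23409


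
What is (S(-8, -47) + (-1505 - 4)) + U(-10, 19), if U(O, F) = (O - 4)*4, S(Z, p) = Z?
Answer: -1573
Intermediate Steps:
U(O, F) = -16 + 4*O (U(O, F) = (-4 + O)*4 = -16 + 4*O)
(S(-8, -47) + (-1505 - 4)) + U(-10, 19) = (-8 + (-1505 - 4)) + (-16 + 4*(-10)) = (-8 - 1509) + (-16 - 40) = -1517 - 56 = -1573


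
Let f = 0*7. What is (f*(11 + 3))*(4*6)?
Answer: 0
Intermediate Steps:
f = 0
(f*(11 + 3))*(4*6) = (0*(11 + 3))*(4*6) = (0*14)*24 = 0*24 = 0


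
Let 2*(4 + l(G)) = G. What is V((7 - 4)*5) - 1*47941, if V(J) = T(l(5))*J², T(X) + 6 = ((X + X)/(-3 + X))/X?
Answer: -49391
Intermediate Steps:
l(G) = -4 + G/2
T(X) = -6 + 2/(-3 + X) (T(X) = -6 + ((X + X)/(-3 + X))/X = -6 + ((2*X)/(-3 + X))/X = -6 + (2*X/(-3 + X))/X = -6 + 2/(-3 + X))
V(J) = -58*J²/9 (V(J) = (2*(10 - 3*(-4 + (½)*5))/(-3 + (-4 + (½)*5)))*J² = (2*(10 - 3*(-4 + 5/2))/(-3 + (-4 + 5/2)))*J² = (2*(10 - 3*(-3/2))/(-3 - 3/2))*J² = (2*(10 + 9/2)/(-9/2))*J² = (2*(-2/9)*(29/2))*J² = -58*J²/9)
V((7 - 4)*5) - 1*47941 = -58*25*(7 - 4)²/9 - 1*47941 = -58*(3*5)²/9 - 47941 = -58/9*15² - 47941 = -58/9*225 - 47941 = -1450 - 47941 = -49391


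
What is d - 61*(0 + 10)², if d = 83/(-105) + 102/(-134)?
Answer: -42924416/7035 ≈ -6101.6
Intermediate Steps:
d = -10916/7035 (d = 83*(-1/105) + 102*(-1/134) = -83/105 - 51/67 = -10916/7035 ≈ -1.5517)
d - 61*(0 + 10)² = -10916/7035 - 61*(0 + 10)² = -10916/7035 - 61*10² = -10916/7035 - 61*100 = -10916/7035 - 6100 = -42924416/7035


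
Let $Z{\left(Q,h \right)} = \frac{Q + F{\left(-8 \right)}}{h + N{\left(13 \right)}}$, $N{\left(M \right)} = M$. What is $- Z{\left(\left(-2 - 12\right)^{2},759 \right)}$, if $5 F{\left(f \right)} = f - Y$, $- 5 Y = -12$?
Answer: $- \frac{1212}{4825} \approx -0.25119$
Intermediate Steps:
$Y = \frac{12}{5}$ ($Y = \left(- \frac{1}{5}\right) \left(-12\right) = \frac{12}{5} \approx 2.4$)
$F{\left(f \right)} = - \frac{12}{25} + \frac{f}{5}$ ($F{\left(f \right)} = \frac{f - \frac{12}{5}}{5} = \frac{- \frac{12}{5} + f}{5} = - \frac{12}{25} + \frac{f}{5}$)
$Z{\left(Q,h \right)} = \frac{- \frac{52}{25} + Q}{13 + h}$ ($Z{\left(Q,h \right)} = \frac{Q + \left(- \frac{12}{25} + \frac{1}{5} \left(-8\right)\right)}{h + 13} = \frac{Q - \frac{52}{25}}{13 + h} = \frac{- \frac{52}{25} + Q}{13 + h}$)
$- Z{\left(\left(-2 - 12\right)^{2},759 \right)} = - \frac{- \frac{52}{25} + \left(-2 - 12\right)^{2}}{13 + 759} = - \frac{- \frac{52}{25} + \left(-14\right)^{2}}{772} = - \frac{- \frac{52}{25} + 196}{772} = - \frac{4848}{772 \cdot 25} = \left(-1\right) \frac{1212}{4825} = - \frac{1212}{4825}$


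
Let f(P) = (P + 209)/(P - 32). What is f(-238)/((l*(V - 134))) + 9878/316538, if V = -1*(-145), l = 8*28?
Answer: 3290407721/105293200320 ≈ 0.031250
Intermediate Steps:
f(P) = (209 + P)/(-32 + P)
l = 224
V = 145
f(-238)/((l*(V - 134))) + 9878/316538 = ((209 - 238)/(-32 - 238))/((224*(145 - 134))) + 9878/316538 = (-29/(-270))/((224*11)) + 9878*(1/316538) = -1/270*(-29)/2464 + 4939/158269 = (29/270)*(1/2464) + 4939/158269 = 29/665280 + 4939/158269 = 3290407721/105293200320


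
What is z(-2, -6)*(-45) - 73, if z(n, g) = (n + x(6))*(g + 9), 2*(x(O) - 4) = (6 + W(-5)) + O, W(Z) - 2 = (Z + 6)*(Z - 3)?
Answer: -748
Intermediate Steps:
W(Z) = 2 + (-3 + Z)*(6 + Z) (W(Z) = 2 + (Z + 6)*(Z - 3) = 2 + (6 + Z)*(-3 + Z) = 2 + (-3 + Z)*(6 + Z))
x(O) = 4 + O/2 (x(O) = 4 + ((6 + (-16 + (-5)² + 3*(-5))) + O)/2 = 4 + ((6 + (-16 + 25 - 15)) + O)/2 = 4 + ((6 - 6) + O)/2 = 4 + (0 + O)/2 = 4 + O/2)
z(n, g) = (7 + n)*(9 + g) (z(n, g) = (n + (4 + (½)*6))*(g + 9) = (n + (4 + 3))*(9 + g) = (n + 7)*(9 + g) = (7 + n)*(9 + g))
z(-2, -6)*(-45) - 73 = (63 + 7*(-6) + 9*(-2) - 6*(-2))*(-45) - 73 = (63 - 42 - 18 + 12)*(-45) - 73 = 15*(-45) - 73 = -675 - 73 = -748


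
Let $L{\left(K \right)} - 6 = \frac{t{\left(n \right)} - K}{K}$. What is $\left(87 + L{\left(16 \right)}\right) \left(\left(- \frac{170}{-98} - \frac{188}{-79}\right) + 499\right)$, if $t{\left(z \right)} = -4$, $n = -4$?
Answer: $\frac{178688263}{3871} \approx 46161.0$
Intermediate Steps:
$L{\left(K \right)} = 6 + \frac{-4 - K}{K}$
$\left(87 + L{\left(16 \right)}\right) \left(\left(- \frac{170}{-98} - \frac{188}{-79}\right) + 499\right) = \left(87 + \left(5 - \frac{4}{16}\right)\right) \left(\left(- \frac{170}{-98} - \frac{188}{-79}\right) + 499\right) = \left(87 + \left(5 - \frac{1}{4}\right)\right) \left(\left(\left(-170\right) \left(- \frac{1}{98}\right) - - \frac{188}{79}\right) + 499\right) = \left(87 + \left(5 - \frac{1}{4}\right)\right) \left(\left(\frac{85}{49} + \frac{188}{79}\right) + 499\right) = \left(87 + \frac{19}{4}\right) \left(\frac{15927}{3871} + 499\right) = \frac{367}{4} \cdot \frac{1947556}{3871} = \frac{178688263}{3871}$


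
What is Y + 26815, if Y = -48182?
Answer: -21367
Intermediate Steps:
Y + 26815 = -48182 + 26815 = -21367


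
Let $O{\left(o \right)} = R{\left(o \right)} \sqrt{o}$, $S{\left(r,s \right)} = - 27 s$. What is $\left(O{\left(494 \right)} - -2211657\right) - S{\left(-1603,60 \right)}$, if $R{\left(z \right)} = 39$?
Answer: $2213277 + 39 \sqrt{494} \approx 2.2141 \cdot 10^{6}$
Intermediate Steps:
$O{\left(o \right)} = 39 \sqrt{o}$
$\left(O{\left(494 \right)} - -2211657\right) - S{\left(-1603,60 \right)} = \left(39 \sqrt{494} - -2211657\right) - \left(-27\right) 60 = \left(39 \sqrt{494} + 2211657\right) - -1620 = \left(2211657 + 39 \sqrt{494}\right) + 1620 = 2213277 + 39 \sqrt{494}$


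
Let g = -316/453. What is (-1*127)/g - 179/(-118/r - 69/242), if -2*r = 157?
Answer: 513384533/14624164 ≈ 35.105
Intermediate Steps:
r = -157/2 (r = -1/2*157 = -157/2 ≈ -78.500)
g = -316/453 (g = -316*1/453 = -316/453 ≈ -0.69757)
(-1*127)/g - 179/(-118/r - 69/242) = (-1*127)/(-316/453) - 179/(-118/(-157/2) - 69/242) = -127*(-453/316) - 179/(-118*(-2/157) - 69*1/242) = 57531/316 - 179/(236/157 - 69/242) = 57531/316 - 179/46279/37994 = 57531/316 - 179*37994/46279 = 57531/316 - 6800926/46279 = 513384533/14624164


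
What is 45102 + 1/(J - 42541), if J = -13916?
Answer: 2546323613/56457 ≈ 45102.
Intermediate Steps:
45102 + 1/(J - 42541) = 45102 + 1/(-13916 - 42541) = 45102 + 1/(-56457) = 45102 - 1/56457 = 2546323613/56457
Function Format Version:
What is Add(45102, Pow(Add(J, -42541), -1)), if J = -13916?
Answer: Rational(2546323613, 56457) ≈ 45102.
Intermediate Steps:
Add(45102, Pow(Add(J, -42541), -1)) = Add(45102, Pow(Add(-13916, -42541), -1)) = Add(45102, Pow(-56457, -1)) = Add(45102, Rational(-1, 56457)) = Rational(2546323613, 56457)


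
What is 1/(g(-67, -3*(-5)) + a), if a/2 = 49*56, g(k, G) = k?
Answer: 1/5421 ≈ 0.00018447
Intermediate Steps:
a = 5488 (a = 2*(49*56) = 2*2744 = 5488)
1/(g(-67, -3*(-5)) + a) = 1/(-67 + 5488) = 1/5421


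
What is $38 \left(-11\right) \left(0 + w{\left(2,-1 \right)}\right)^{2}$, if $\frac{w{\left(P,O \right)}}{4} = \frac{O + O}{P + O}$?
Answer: $-26752$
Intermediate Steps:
$w{\left(P,O \right)} = \frac{8 O}{O + P}$ ($w{\left(P,O \right)} = 4 \frac{O + O}{P + O} = 4 \frac{2 O}{O + P} = \frac{8 O}{O + P}$)
$38 \left(-11\right) \left(0 + w{\left(2,-1 \right)}\right)^{2} = 38 \left(-11\right) \left(0 + 8 \left(-1\right) \frac{1}{-1 + 2}\right)^{2} = - 418 \left(0 + 8 \left(-1\right) 1^{-1}\right)^{2} = - 418 \left(0 + 8 \left(-1\right) 1\right)^{2} = - 418 \left(0 - 8\right)^{2} = - 418 \left(-8\right)^{2} = \left(-418\right) 64 = -26752$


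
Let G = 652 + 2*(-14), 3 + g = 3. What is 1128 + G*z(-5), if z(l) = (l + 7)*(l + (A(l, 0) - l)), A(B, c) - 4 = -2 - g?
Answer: 3624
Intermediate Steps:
g = 0 (g = -3 + 3 = 0)
A(B, c) = 2 (A(B, c) = 4 + (-2 - 1*0) = 4 + (-2 + 0) = 4 - 2 = 2)
G = 624 (G = 652 - 28 = 624)
z(l) = 14 + 2*l (z(l) = (l + 7)*(l + (2 - l)) = (7 + l)*2 = 14 + 2*l)
1128 + G*z(-5) = 1128 + 624*(14 + 2*(-5)) = 1128 + 624*(14 - 10) = 1128 + 624*4 = 1128 + 2496 = 3624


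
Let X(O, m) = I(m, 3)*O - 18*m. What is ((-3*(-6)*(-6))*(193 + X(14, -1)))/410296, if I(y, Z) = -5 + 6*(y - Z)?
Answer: 5265/102574 ≈ 0.051329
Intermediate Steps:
I(y, Z) = -5 - 6*Z + 6*y (I(y, Z) = -5 + (-6*Z + 6*y) = -5 - 6*Z + 6*y)
X(O, m) = -18*m + O*(-23 + 6*m) (X(O, m) = (-5 - 6*3 + 6*m)*O - 18*m = (-5 - 18 + 6*m)*O - 18*m = (-23 + 6*m)*O - 18*m = O*(-23 + 6*m) - 18*m = -18*m + O*(-23 + 6*m))
((-3*(-6)*(-6))*(193 + X(14, -1)))/410296 = ((-3*(-6)*(-6))*(193 + (-18*(-1) + 14*(-23 + 6*(-1)))))/410296 = ((18*(-6))*(193 + (18 + 14*(-23 - 6))))*(1/410296) = -108*(193 + (18 + 14*(-29)))*(1/410296) = -108*(193 + (18 - 406))*(1/410296) = -108*(193 - 388)*(1/410296) = -108*(-195)*(1/410296) = 21060*(1/410296) = 5265/102574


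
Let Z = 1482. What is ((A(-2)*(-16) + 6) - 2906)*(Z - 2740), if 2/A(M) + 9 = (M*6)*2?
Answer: 120350344/33 ≈ 3.6470e+6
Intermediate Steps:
A(M) = 2/(-9 + 12*M) (A(M) = 2/(-9 + (M*6)*2) = 2/(-9 + (6*M)*2) = 2/(-9 + 12*M))
((A(-2)*(-16) + 6) - 2906)*(Z - 2740) = (((2/(3*(-3 + 4*(-2))))*(-16) + 6) - 2906)*(1482 - 2740) = (((2/(3*(-3 - 8)))*(-16) + 6) - 2906)*(-1258) = ((((⅔)/(-11))*(-16) + 6) - 2906)*(-1258) = ((((⅔)*(-1/11))*(-16) + 6) - 2906)*(-1258) = ((-2/33*(-16) + 6) - 2906)*(-1258) = ((32/33 + 6) - 2906)*(-1258) = (230/33 - 2906)*(-1258) = -95668/33*(-1258) = 120350344/33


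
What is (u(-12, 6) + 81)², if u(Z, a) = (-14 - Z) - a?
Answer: 5329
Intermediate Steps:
u(Z, a) = -14 - Z - a
(u(-12, 6) + 81)² = ((-14 - 1*(-12) - 1*6) + 81)² = ((-14 + 12 - 6) + 81)² = (-8 + 81)² = 73² = 5329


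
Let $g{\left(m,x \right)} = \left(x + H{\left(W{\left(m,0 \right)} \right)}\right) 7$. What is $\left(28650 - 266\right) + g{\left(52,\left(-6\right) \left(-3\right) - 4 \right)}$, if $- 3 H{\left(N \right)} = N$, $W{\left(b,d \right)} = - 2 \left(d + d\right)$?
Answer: $28482$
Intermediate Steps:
$W{\left(b,d \right)} = - 4 d$ ($W{\left(b,d \right)} = - 2 \cdot 2 d = - 4 d$)
$H{\left(N \right)} = - \frac{N}{3}$
$g{\left(m,x \right)} = 7 x$ ($g{\left(m,x \right)} = \left(x - \frac{\left(-4\right) 0}{3}\right) 7 = \left(x - 0\right) 7 = \left(x + 0\right) 7 = x 7 = 7 x$)
$\left(28650 - 266\right) + g{\left(52,\left(-6\right) \left(-3\right) - 4 \right)} = \left(28650 - 266\right) + 7 \left(\left(-6\right) \left(-3\right) - 4\right) = 28384 + 7 \left(18 - 4\right) = 28384 + 7 \cdot 14 = 28384 + 98 = 28482$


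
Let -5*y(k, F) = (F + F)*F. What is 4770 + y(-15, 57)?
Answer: 17352/5 ≈ 3470.4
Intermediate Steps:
y(k, F) = -2*F²/5 (y(k, F) = -(F + F)*F/5 = -2*F*F/5 = -2*F²/5)
4770 + y(-15, 57) = 4770 - ⅖*57² = 4770 - ⅖*3249 = 4770 - 6498/5 = 17352/5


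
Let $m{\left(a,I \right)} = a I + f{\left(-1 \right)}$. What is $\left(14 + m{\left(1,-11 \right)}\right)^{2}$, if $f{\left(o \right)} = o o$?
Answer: $16$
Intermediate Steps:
$f{\left(o \right)} = o^{2}$
$m{\left(a,I \right)} = 1 + I a$ ($m{\left(a,I \right)} = a I + \left(-1\right)^{2} = I a + 1 = 1 + I a$)
$\left(14 + m{\left(1,-11 \right)}\right)^{2} = \left(14 + \left(1 - 11\right)\right)^{2} = \left(14 - 10\right)^{2} = 4^{2} = 16$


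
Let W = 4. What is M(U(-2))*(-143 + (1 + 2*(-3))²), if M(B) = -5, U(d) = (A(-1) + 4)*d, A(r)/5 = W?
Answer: 590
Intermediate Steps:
A(r) = 20 (A(r) = 5*4 = 20)
U(d) = 24*d (U(d) = (20 + 4)*d = 24*d)
M(U(-2))*(-143 + (1 + 2*(-3))²) = -5*(-143 + (1 + 2*(-3))²) = -5*(-143 + (1 - 6)²) = -5*(-143 + (-5)²) = -5*(-143 + 25) = -5*(-118) = 590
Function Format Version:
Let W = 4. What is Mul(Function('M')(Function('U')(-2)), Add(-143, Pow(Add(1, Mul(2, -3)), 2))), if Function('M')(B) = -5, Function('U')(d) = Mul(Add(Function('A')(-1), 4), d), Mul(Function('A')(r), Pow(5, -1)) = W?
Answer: 590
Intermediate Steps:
Function('A')(r) = 20 (Function('A')(r) = Mul(5, 4) = 20)
Function('U')(d) = Mul(24, d) (Function('U')(d) = Mul(Add(20, 4), d) = Mul(24, d))
Mul(Function('M')(Function('U')(-2)), Add(-143, Pow(Add(1, Mul(2, -3)), 2))) = Mul(-5, Add(-143, Pow(Add(1, Mul(2, -3)), 2))) = Mul(-5, Add(-143, Pow(Add(1, -6), 2))) = Mul(-5, Add(-143, Pow(-5, 2))) = Mul(-5, Add(-143, 25)) = Mul(-5, -118) = 590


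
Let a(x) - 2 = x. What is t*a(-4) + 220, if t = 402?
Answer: -584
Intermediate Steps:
a(x) = 2 + x
t*a(-4) + 220 = 402*(2 - 4) + 220 = 402*(-2) + 220 = -804 + 220 = -584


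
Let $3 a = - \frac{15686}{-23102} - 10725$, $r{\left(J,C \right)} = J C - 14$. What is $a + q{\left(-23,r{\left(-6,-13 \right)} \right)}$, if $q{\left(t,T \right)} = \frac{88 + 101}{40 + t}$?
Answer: $- \frac{2099353327}{589101} \approx -3563.7$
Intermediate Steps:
$r{\left(J,C \right)} = -14 + C J$ ($r{\left(J,C \right)} = C J - 14 = -14 + C J$)
$q{\left(t,T \right)} = \frac{189}{40 + t}$
$a = - \frac{123876632}{34653}$ ($a = \frac{- \frac{15686}{-23102} - 10725}{3} = \frac{\left(-15686\right) \left(- \frac{1}{23102}\right) - 10725}{3} = \frac{\frac{7843}{11551} - 10725}{3} = \frac{1}{3} \left(- \frac{123876632}{11551}\right) = - \frac{123876632}{34653} \approx -3574.8$)
$a + q{\left(-23,r{\left(-6,-13 \right)} \right)} = - \frac{123876632}{34653} + \frac{189}{40 - 23} = - \frac{123876632}{34653} + \frac{189}{17} = - \frac{2099353327}{589101}$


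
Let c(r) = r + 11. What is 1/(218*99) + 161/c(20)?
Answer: 3474733/669042 ≈ 5.1936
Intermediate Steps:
c(r) = 11 + r
1/(218*99) + 161/c(20) = 1/(218*99) + 161/(11 + 20) = (1/218)*(1/99) + 161/31 = 1/21582 + 161*(1/31) = 1/21582 + 161/31 = 3474733/669042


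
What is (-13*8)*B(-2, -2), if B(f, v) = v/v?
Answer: -104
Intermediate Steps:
B(f, v) = 1
(-13*8)*B(-2, -2) = -13*8*1 = -104*1 = -104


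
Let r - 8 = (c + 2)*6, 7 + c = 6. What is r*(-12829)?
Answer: -179606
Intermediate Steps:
c = -1 (c = -7 + 6 = -1)
r = 14 (r = 8 + (-1 + 2)*6 = 8 + 1*6 = 8 + 6 = 14)
r*(-12829) = 14*(-12829) = -179606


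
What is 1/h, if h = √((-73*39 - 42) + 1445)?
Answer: -I/38 ≈ -0.026316*I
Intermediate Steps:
h = 38*I (h = √((-2847 - 42) + 1445) = √(-2889 + 1445) = √(-1444) = 38*I ≈ 38.0*I)
1/h = 1/(38*I) = -I/38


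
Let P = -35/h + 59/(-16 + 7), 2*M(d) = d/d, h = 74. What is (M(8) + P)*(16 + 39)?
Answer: -119570/333 ≈ -359.07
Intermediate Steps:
M(d) = 1/2 (M(d) = (d/d)/2 = (1/2)*1 = 1/2)
P = -4681/666 (P = -35/74 + 59/(-16 + 7) = -35*1/74 + 59/(-9) = -35/74 + 59*(-1/9) = -35/74 - 59/9 = -4681/666 ≈ -7.0285)
(M(8) + P)*(16 + 39) = (1/2 - 4681/666)*(16 + 39) = -2174/333*55 = -119570/333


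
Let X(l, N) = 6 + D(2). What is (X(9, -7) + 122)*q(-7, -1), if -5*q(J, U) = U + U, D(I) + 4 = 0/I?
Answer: 248/5 ≈ 49.600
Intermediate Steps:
D(I) = -4 (D(I) = -4 + 0/I = -4 + 0 = -4)
q(J, U) = -2*U/5 (q(J, U) = -(U + U)/5 = -2*U/5)
X(l, N) = 2 (X(l, N) = 6 - 4 = 2)
(X(9, -7) + 122)*q(-7, -1) = (2 + 122)*(-⅖*(-1)) = 124*(⅖) = 248/5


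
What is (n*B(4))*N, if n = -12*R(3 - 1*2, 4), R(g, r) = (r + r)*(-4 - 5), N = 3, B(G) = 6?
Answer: 15552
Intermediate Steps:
R(g, r) = -18*r (R(g, r) = (2*r)*(-9) = -18*r)
n = 864 (n = -(-216)*4 = -12*(-72) = 864)
(n*B(4))*N = (864*6)*3 = 5184*3 = 15552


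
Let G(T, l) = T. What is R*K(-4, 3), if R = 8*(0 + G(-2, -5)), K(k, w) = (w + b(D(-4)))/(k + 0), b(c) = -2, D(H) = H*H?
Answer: 4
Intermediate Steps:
D(H) = H²
K(k, w) = (-2 + w)/k (K(k, w) = (w - 2)/(k + 0) = (-2 + w)/k)
R = -16 (R = 8*(0 - 2) = 8*(-2) = -16)
R*K(-4, 3) = -16*(-2 + 3)/(-4) = -(-4) = -16*(-¼) = 4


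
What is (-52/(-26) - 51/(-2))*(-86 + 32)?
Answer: -1485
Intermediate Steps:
(-52/(-26) - 51/(-2))*(-86 + 32) = (-52*(-1/26) - 51*(-½))*(-54) = (2 + 51/2)*(-54) = (55/2)*(-54) = -1485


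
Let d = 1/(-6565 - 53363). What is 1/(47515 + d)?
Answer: 59928/2847478919 ≈ 2.1046e-5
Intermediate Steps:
d = -1/59928 (d = 1/(-59928) = -1/59928 ≈ -1.6687e-5)
1/(47515 + d) = 1/(47515 - 1/59928) = 1/(2847478919/59928) = 59928/2847478919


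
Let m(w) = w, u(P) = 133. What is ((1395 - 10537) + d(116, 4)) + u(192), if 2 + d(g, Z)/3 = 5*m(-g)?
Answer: -10755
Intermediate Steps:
d(g, Z) = -6 - 15*g (d(g, Z) = -6 + 3*(5*(-g)) = -6 + 3*(-5*g) = -6 - 15*g)
((1395 - 10537) + d(116, 4)) + u(192) = ((1395 - 10537) + (-6 - 15*116)) + 133 = (-9142 + (-6 - 1740)) + 133 = (-9142 - 1746) + 133 = -10888 + 133 = -10755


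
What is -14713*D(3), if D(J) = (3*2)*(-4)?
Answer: 353112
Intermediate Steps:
D(J) = -24 (D(J) = 6*(-4) = -24)
-14713*D(3) = -14713*(-24) = 353112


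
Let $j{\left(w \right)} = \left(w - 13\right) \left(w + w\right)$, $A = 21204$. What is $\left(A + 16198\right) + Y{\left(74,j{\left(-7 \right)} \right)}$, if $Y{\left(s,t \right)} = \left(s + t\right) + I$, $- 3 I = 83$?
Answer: $\frac{113185}{3} \approx 37728.0$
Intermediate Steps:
$I = - \frac{83}{3}$ ($I = \left(- \frac{1}{3}\right) 83 = - \frac{83}{3} \approx -27.667$)
$j{\left(w \right)} = 2 w \left(-13 + w\right)$ ($j{\left(w \right)} = \left(-13 + w\right) 2 w = 2 w \left(-13 + w\right)$)
$Y{\left(s,t \right)} = - \frac{83}{3} + s + t$ ($Y{\left(s,t \right)} = \left(s + t\right) - \frac{83}{3} = - \frac{83}{3} + s + t$)
$\left(A + 16198\right) + Y{\left(74,j{\left(-7 \right)} \right)} = \left(21204 + 16198\right) + \left(- \frac{83}{3} + 74 + 2 \left(-7\right) \left(-13 - 7\right)\right) = 37402 + \left(- \frac{83}{3} + 74 + 2 \left(-7\right) \left(-20\right)\right) = 37402 + \left(- \frac{83}{3} + 74 + 280\right) = 37402 + \frac{979}{3} = \frac{113185}{3}$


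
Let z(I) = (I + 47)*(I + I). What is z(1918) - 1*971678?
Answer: 6566062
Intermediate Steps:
z(I) = 2*I*(47 + I) (z(I) = (47 + I)*(2*I) = 2*I*(47 + I))
z(1918) - 1*971678 = 2*1918*(47 + 1918) - 1*971678 = 2*1918*1965 - 971678 = 7537740 - 971678 = 6566062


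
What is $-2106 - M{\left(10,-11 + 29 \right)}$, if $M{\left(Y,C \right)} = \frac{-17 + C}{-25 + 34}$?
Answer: $- \frac{18955}{9} \approx -2106.1$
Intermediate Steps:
$M{\left(Y,C \right)} = - \frac{17}{9} + \frac{C}{9}$ ($M{\left(Y,C \right)} = \frac{-17 + C}{9} = \left(-17 + C\right) \frac{1}{9} = - \frac{17}{9} + \frac{C}{9}$)
$-2106 - M{\left(10,-11 + 29 \right)} = -2106 - \left(- \frac{17}{9} + \frac{-11 + 29}{9}\right) = -2106 - \left(- \frac{17}{9} + \frac{1}{9} \cdot 18\right) = -2106 - \left(- \frac{17}{9} + 2\right) = -2106 - \frac{1}{9} = - \frac{18955}{9}$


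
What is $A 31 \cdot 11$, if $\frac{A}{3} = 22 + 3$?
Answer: $25575$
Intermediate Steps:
$A = 75$ ($A = 3 \left(22 + 3\right) = 3 \cdot 25 = 75$)
$A 31 \cdot 11 = 75 \cdot 31 \cdot 11 = 2325 \cdot 11 = 25575$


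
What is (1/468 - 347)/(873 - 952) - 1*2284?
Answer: -84281653/36972 ≈ -2279.6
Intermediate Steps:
(1/468 - 347)/(873 - 952) - 1*2284 = (1/468 - 347)/(-79) - 2284 = -162395/468*(-1/79) - 2284 = 162395/36972 - 2284 = -84281653/36972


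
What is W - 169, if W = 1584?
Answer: 1415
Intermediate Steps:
W - 169 = 1584 - 169 = 1415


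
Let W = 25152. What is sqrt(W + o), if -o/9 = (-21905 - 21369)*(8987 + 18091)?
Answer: 10*sqrt(105459855) ≈ 1.0269e+5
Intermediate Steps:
o = 10545960348 (o = -9*(-21905 - 21369)*(8987 + 18091) = -(-389466)*27078 = -9*(-1171773372) = 10545960348)
sqrt(W + o) = sqrt(25152 + 10545960348) = sqrt(10545985500) = 10*sqrt(105459855)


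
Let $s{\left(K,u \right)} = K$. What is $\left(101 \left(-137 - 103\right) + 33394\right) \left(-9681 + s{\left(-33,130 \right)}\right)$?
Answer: $-88921956$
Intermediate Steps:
$\left(101 \left(-137 - 103\right) + 33394\right) \left(-9681 + s{\left(-33,130 \right)}\right) = \left(101 \left(-137 - 103\right) + 33394\right) \left(-9681 - 33\right) = \left(101 \left(-137 - 103\right) + 33394\right) \left(-9714\right) = \left(101 \left(-240\right) + 33394\right) \left(-9714\right) = \left(-24240 + 33394\right) \left(-9714\right) = 9154 \left(-9714\right) = -88921956$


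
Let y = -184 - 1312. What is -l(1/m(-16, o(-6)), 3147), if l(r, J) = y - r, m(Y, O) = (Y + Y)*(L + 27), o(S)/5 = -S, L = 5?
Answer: 1531903/1024 ≈ 1496.0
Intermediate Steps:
o(S) = -5*S (o(S) = 5*(-S) = -5*S)
m(Y, O) = 64*Y (m(Y, O) = (Y + Y)*(5 + 27) = (2*Y)*32 = 64*Y)
y = -1496
l(r, J) = -1496 - r
-l(1/m(-16, o(-6)), 3147) = -(-1496 - 1/(64*(-16))) = -(-1496 - 1/(-1024)) = -(-1496 - 1*(-1/1024)) = -(-1496 + 1/1024) = -1*(-1531903/1024) = 1531903/1024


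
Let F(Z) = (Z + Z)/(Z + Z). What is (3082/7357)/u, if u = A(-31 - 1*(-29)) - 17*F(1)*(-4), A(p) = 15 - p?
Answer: 3082/625345 ≈ 0.0049285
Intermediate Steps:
F(Z) = 1 (F(Z) = (2*Z)/((2*Z)) = (2*Z)*(1/(2*Z)) = 1)
u = 85 (u = (15 - (-31 - 1*(-29))) - 17*1*(-4) = (15 - (-31 + 29)) - 17*(-4) = (15 - 1*(-2)) + 68 = (15 + 2) + 68 = 17 + 68 = 85)
(3082/7357)/u = (3082/7357)/85 = (3082*(1/7357))*(1/85) = (3082/7357)*(1/85) = 3082/625345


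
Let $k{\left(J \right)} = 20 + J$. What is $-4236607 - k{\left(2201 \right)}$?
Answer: $-4238828$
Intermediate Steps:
$-4236607 - k{\left(2201 \right)} = -4236607 - \left(20 + 2201\right) = -4236607 - 2221 = -4238828$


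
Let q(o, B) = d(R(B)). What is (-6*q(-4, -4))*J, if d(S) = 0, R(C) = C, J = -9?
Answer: 0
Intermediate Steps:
q(o, B) = 0
(-6*q(-4, -4))*J = -6*0*(-9) = 0*(-9) = 0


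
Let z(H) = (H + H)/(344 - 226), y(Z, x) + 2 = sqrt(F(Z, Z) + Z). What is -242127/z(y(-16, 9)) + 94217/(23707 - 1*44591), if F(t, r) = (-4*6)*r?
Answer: -149177691653/1900444 - 14285493*sqrt(23)/91 ≈ -8.3136e+5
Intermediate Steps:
F(t, r) = -24*r
y(Z, x) = -2 + sqrt(23)*sqrt(-Z) (y(Z, x) = -2 + sqrt(-24*Z + Z) = -2 + sqrt(-23*Z) = -2 + sqrt(23)*sqrt(-Z))
z(H) = H/59 (z(H) = (2*H)/118 = (2*H)*(1/118) = H/59)
-242127/z(y(-16, 9)) + 94217/(23707 - 1*44591) = -242127*59/(-2 + sqrt(23)*sqrt(-1*(-16))) + 94217/(23707 - 1*44591) = -242127*59/(-2 + sqrt(23)*sqrt(16)) + 94217/(23707 - 44591) = -242127*59/(-2 + sqrt(23)*4) + 94217/(-20884) = -242127*59/(-2 + 4*sqrt(23)) + 94217*(-1/20884) = -242127/(-2/59 + 4*sqrt(23)/59) - 94217/20884 = -94217/20884 - 242127/(-2/59 + 4*sqrt(23)/59)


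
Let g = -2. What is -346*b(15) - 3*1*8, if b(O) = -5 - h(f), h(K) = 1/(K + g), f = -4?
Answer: 4945/3 ≈ 1648.3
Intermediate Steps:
h(K) = 1/(-2 + K) (h(K) = 1/(K - 2) = 1/(-2 + K))
b(O) = -29/6 (b(O) = -5 - 1/(-2 - 4) = -5 - 1/(-6) = -5 - 1*(-1/6) = -5 + 1/6 = -29/6)
-346*b(15) - 3*1*8 = -346*(-29/6) - 3*1*8 = 5017/3 - 3*8 = 5017/3 - 24 = 4945/3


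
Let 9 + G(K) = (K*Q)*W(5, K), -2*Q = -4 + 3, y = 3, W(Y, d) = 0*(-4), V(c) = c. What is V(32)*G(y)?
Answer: -288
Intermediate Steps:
W(Y, d) = 0
Q = ½ (Q = -(-4 + 3)/2 = -½*(-1) = ½ ≈ 0.50000)
G(K) = -9 (G(K) = -9 + (K*(½))*0 = -9 + (K/2)*0 = -9 + 0 = -9)
V(32)*G(y) = 32*(-9) = -288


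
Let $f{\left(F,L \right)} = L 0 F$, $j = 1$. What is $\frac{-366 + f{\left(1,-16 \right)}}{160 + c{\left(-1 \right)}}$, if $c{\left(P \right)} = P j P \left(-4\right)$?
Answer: $- \frac{61}{26} \approx -2.3462$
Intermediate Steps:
$f{\left(F,L \right)} = 0$ ($f{\left(F,L \right)} = 0 F = 0$)
$c{\left(P \right)} = - 4 P^{2}$ ($c{\left(P \right)} = P 1 P \left(-4\right) = P \left(- 4 P\right) = - 4 P^{2}$)
$\frac{-366 + f{\left(1,-16 \right)}}{160 + c{\left(-1 \right)}} = \frac{-366 + 0}{160 - 4 \left(-1\right)^{2}} = - \frac{366}{160 - 4} = - \frac{366}{156} = \left(-366\right) \frac{1}{156} = - \frac{61}{26}$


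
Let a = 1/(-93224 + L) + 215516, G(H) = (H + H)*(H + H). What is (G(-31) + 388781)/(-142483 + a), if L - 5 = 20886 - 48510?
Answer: 47445982875/8825526818 ≈ 5.3760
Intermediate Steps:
L = -27619 (L = 5 + (20886 - 48510) = 5 - 27624 = -27619)
G(H) = 4*H² (G(H) = (2*H)*(2*H) = 4*H²)
a = 26043599987/120843 (a = 1/(-93224 - 27619) + 215516 = 1/(-120843) + 215516 = -1/120843 + 215516 = 26043599987/120843 ≈ 2.1552e+5)
(G(-31) + 388781)/(-142483 + a) = (4*(-31)² + 388781)/(-142483 + 26043599987/120843) = (4*961 + 388781)/(8825526818/120843) = (3844 + 388781)*(120843/8825526818) = 392625*(120843/8825526818) = 47445982875/8825526818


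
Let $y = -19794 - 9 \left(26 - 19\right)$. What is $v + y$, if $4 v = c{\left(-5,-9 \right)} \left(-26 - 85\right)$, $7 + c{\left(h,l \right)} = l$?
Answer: $-19413$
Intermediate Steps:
$c{\left(h,l \right)} = -7 + l$
$y = -19857$ ($y = -19794 - 9 \cdot 7 = -19794 - 63 = -19857$)
$v = 444$ ($v = \frac{\left(-7 - 9\right) \left(-26 - 85\right)}{4} = \frac{\left(-16\right) \left(-111\right)}{4} = \frac{1}{4} \cdot 1776 = 444$)
$v + y = 444 - 19857 = -19413$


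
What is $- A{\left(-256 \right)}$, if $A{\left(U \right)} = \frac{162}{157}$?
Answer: $- \frac{162}{157} \approx -1.0318$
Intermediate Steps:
$A{\left(U \right)} = \frac{162}{157}$ ($A{\left(U \right)} = 162 \cdot \frac{1}{157} = \frac{162}{157}$)
$- A{\left(-256 \right)} = \left(-1\right) \frac{162}{157} = - \frac{162}{157}$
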